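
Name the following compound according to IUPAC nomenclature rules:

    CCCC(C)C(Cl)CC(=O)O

3-chloro-4-methylheptanoic acid

The longest chain bearing the –COOH group is 7 carbons long (heptane).
A carboxylic acid (terminal –COOH) is the principal characteristic group, giving the suffix -oic acid.
Number the chain so that the carboxylic acid carbon is C-1 by definition.
With this numbering: a chloro group at C-3; a methyl group at C-4.
Substituent prefixes are cited in alphabetical order (multiplying prefixes like di-/tri- are ignored for ordering).
Assembling the pieces gives 3-chloro-4-methylheptanoic acid.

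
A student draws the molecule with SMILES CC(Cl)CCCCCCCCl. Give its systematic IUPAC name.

1,8-dichlorononane

The parent chain contains 9 carbons (nonane).
The numbering direction is chosen so that the substituent locant set {1,8} is lower than {2,9} at the first point of difference.
That gives chloro groups at C-1 and C-8.
Assembling the pieces gives 1,8-dichlorononane.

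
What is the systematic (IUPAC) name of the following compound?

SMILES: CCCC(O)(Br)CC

The longest chain bearing the –OH group is 6 carbons long (hexane).
The principal characteristic group is an alcohol (–OH), named with the suffix -ol.
Choose the numbering such that numbering from this end puts the hydroxyl group at C-3 rather than C-4.
That gives the hydroxyl at C-3; a bromo group at C-3.
Putting it together: 3-bromohexan-3-ol.

3-bromohexan-3-ol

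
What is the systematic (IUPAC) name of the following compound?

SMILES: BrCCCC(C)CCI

The parent chain contains 6 carbons (hexane).
Number the chain so that the substituent locant set {1,3,6} is lower than {1,4,6} at the first point of difference.
That gives a bromo group at C-6; an iodo group at C-1; a methyl group at C-3.
The substituents are ordered alphabetically, ignoring any di-/tri- multipliers.
Putting it together: 6-bromo-1-iodo-3-methylhexane.

6-bromo-1-iodo-3-methylhexane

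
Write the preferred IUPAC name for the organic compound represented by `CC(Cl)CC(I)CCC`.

2-chloro-4-iodoheptane

The longest continuous carbon chain has 7 atoms, so the parent hydride is heptane.
Choose the numbering such that the substituent locant set {2,4} is lower than {4,6} at the first point of difference.
This places a chloro group at C-2; an iodo group at C-4.
Prefixes are listed alphabetically: chloro, iodo.
The name is 2-chloro-4-iodoheptane.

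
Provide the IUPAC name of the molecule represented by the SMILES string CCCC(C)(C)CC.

The longest continuous carbon chain has 6 atoms, so the parent hydride is hexane.
Number the chain so that the substituent locant set {3,3} is lower than {4,4} at the first point of difference.
This places two methyl groups at C-3.
Assembling the pieces gives 3,3-dimethylhexane.

3,3-dimethylhexane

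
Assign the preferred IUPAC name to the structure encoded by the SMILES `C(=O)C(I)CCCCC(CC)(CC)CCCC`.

7,7-diethyl-2-iodoundecanal

Counting along the main chain through the –CHO group gives 11 carbons: the parent is undecane.
An aldehyde (terminal –CHO) is the principal characteristic group, giving the suffix -al.
Choose the numbering such that the aldehyde carbon is C-1 by definition.
With this numbering: two ethyl groups at C-7; an iodo group at C-2.
Substituent prefixes are cited in alphabetical order (multiplying prefixes like di-/tri- are ignored for ordering).
Putting it together: 7,7-diethyl-2-iodoundecanal.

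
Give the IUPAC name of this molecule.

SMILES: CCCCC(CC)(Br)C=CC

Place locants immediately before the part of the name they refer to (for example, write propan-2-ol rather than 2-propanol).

4-bromo-4-ethyloct-2-ene

The longest carbon chain that includes the multiple bond has 8 carbons, so the parent hydride is octane.
A C=C double bond in the chain gives the infix -ene-.
Number the chain so that numbering from this end puts the double bond at C-2 rather than C-6.
With this numbering: the double bond between C-2 and C-3; a bromo group at C-4; an ethyl group at C-4.
The substituents are ordered alphabetically, ignoring any di-/tri- multipliers.
The name is 4-bromo-4-ethyloct-2-ene.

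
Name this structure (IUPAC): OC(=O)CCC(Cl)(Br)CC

4-bromo-4-chlorohexanoic acid

The longest chain bearing the –COOH group is 6 carbons long (hexane).
A carboxylic acid (terminal –COOH) is the principal characteristic group, giving the suffix -oic acid.
Number the chain so that the carboxylic acid carbon is C-1 by definition.
This places a bromo group at C-4; a chloro group at C-4.
The substituents are ordered alphabetically, ignoring any di-/tri- multipliers.
The name is 4-bromo-4-chlorohexanoic acid.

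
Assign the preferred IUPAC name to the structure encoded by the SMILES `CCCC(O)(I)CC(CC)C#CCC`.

The longest chain bearing the –OH group and the multiple bond is 10 carbons long (decane).
An alcohol (–OH) is the principal characteristic group, giving the suffix -ol.
A C≡C triple bond in the chain gives the infix -yne-.
Number the chain so that numbering from this end puts the hydroxyl group at C-4 rather than C-7.
This places the hydroxyl at C-4; the triple bond between C-7 and C-8; an ethyl group at C-6; an iodo group at C-4.
Prefixes are listed alphabetically: ethyl, iodo.
The name is 6-ethyl-4-iododec-7-yn-4-ol.

6-ethyl-4-iododec-7-yn-4-ol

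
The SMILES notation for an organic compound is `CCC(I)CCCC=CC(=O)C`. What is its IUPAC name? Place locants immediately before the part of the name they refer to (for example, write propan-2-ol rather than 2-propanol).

Counting along the main chain through the carbonyl and the multiple bond gives 10 carbons: the parent is decane.
A ketone (C=O on an internal carbon) is the principal characteristic group, giving the suffix -one.
The chain contains a C=C double bond, so the unsaturation ending is -ene.
Number the chain so that numbering from this end puts the carbonyl group at C-2 rather than C-9.
With this numbering: the carbonyl at C-2; the double bond between C-3 and C-4; an iodo group at C-8.
Assembling the pieces gives 8-iododec-3-en-2-one.

8-iododec-3-en-2-one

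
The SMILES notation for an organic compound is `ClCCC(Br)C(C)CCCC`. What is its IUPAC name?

The longest continuous carbon chain has 8 atoms, so the parent hydride is octane.
The numbering direction is chosen so that the substituent locant set {1,3,4} is lower than {5,6,8} at the first point of difference.
With this numbering: a bromo group at C-3; a chloro group at C-1; a methyl group at C-4.
Substituent prefixes are cited in alphabetical order (multiplying prefixes like di-/tri- are ignored for ordering).
Putting it together: 3-bromo-1-chloro-4-methyloctane.

3-bromo-1-chloro-4-methyloctane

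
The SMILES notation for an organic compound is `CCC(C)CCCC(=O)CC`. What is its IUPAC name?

The longest carbon chain that includes the carbonyl has 9 carbons, so the parent hydride is nonane.
The highest-priority functional group is a ketone (C=O on an internal carbon), so the name ends in -one.
The numbering direction is chosen so that numbering from this end puts the carbonyl group at C-3 rather than C-7.
With this numbering: the carbonyl at C-3; a methyl group at C-7.
Putting it together: 7-methylnonan-3-one.

7-methylnonan-3-one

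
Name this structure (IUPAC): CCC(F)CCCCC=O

6-fluorooctanal

The longest carbon chain that includes the –CHO group has 8 carbons, so the parent hydride is octane.
An aldehyde (terminal –CHO) is the principal characteristic group, giving the suffix -al.
Number the chain so that the aldehyde carbon is C-1 by definition.
That gives a fluoro group at C-6.
The name is 6-fluorooctanal.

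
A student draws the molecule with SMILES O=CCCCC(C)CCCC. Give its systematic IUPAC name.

5-methylnonanal

The longest chain bearing the –CHO group is 9 carbons long (nonane).
The highest-priority functional group is an aldehyde (terminal –CHO), so the name ends in -al.
The numbering direction is chosen so that the aldehyde carbon is C-1 by definition.
With this numbering: a methyl group at C-5.
The name is 5-methylnonanal.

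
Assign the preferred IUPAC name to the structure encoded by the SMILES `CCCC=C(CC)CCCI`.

4-ethyl-1-iodooct-4-ene

Counting along the main chain through the multiple bond gives 8 carbons: the parent is octane.
There is one C=C double bond, indicated by the ending -ene.
The numbering direction is chosen so that the substituent locant set {1,4} is lower than {5,8} at the first point of difference.
This places the double bond between C-4 and C-5; an ethyl group at C-4; an iodo group at C-1.
Substituent prefixes are cited in alphabetical order (multiplying prefixes like di-/tri- are ignored for ordering).
Putting it together: 4-ethyl-1-iodooct-4-ene.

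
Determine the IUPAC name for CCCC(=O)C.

The longest chain bearing the carbonyl is 5 carbons long (pentane).
A ketone (C=O on an internal carbon) is the principal characteristic group, giving the suffix -one.
Number the chain so that numbering from this end puts the carbonyl group at C-2 rather than C-4.
This places the carbonyl at C-2.
Assembling the pieces gives pentan-2-one.

pentan-2-one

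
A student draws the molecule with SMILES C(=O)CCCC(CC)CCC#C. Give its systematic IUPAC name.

Counting along the main chain through the –CHO group and the multiple bond gives 9 carbons: the parent is nonane.
The highest-priority functional group is an aldehyde (terminal –CHO), so the name ends in -al.
A C≡C triple bond in the chain gives the infix -yne-.
Number the chain so that the aldehyde carbon is C-1 by definition.
This places the triple bond between C-8 and C-9; an ethyl group at C-5.
Assembling the pieces gives 5-ethylnon-8-ynal.

5-ethylnon-8-ynal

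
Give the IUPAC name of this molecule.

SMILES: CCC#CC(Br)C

2-bromohex-3-yne

Counting along the main chain through the multiple bond gives 6 carbons: the parent is hexane.
The chain contains a C≡C triple bond, so the unsaturation ending is -yne.
The numbering direction is chosen so that the substituent locant set {2} is lower than {5} at the first point of difference.
This places the triple bond between C-3 and C-4; a bromo group at C-2.
The name is 2-bromohex-3-yne.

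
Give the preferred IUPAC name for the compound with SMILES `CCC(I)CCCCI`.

The parent chain contains 7 carbons (heptane).
Number the chain so that the substituent locant set {1,5} is lower than {3,7} at the first point of difference.
That gives iodo groups at C-1 and C-5.
The name is 1,5-diiodoheptane.

1,5-diiodoheptane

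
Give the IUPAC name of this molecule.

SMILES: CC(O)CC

butan-2-ol

Counting along the main chain through the –OH group gives 4 carbons: the parent is butane.
The principal characteristic group is an alcohol (–OH), named with the suffix -ol.
Choose the numbering such that numbering from this end puts the hydroxyl group at C-2 rather than C-3.
This places the hydroxyl at C-2.
The name is butan-2-ol.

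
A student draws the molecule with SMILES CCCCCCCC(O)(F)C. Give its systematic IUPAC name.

2-fluorononan-2-ol

The longest carbon chain that includes the –OH group has 9 carbons, so the parent hydride is nonane.
An alcohol (–OH) is the principal characteristic group, giving the suffix -ol.
Choose the numbering such that numbering from this end puts the hydroxyl group at C-2 rather than C-8.
With this numbering: the hydroxyl at C-2; a fluoro group at C-2.
The name is 2-fluorononan-2-ol.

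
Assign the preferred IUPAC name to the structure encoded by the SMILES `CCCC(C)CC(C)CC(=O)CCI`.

1-iodo-5,7-dimethyldecan-3-one

The longest carbon chain that includes the carbonyl has 10 carbons, so the parent hydride is decane.
The principal characteristic group is a ketone (C=O on an internal carbon), named with the suffix -one.
Number the chain so that numbering from this end puts the carbonyl group at C-3 rather than C-8.
This places the carbonyl at C-3; an iodo group at C-1; methyl groups at C-5 and C-7.
Substituent prefixes are cited in alphabetical order (multiplying prefixes like di-/tri- are ignored for ordering).
The name is 1-iodo-5,7-dimethyldecan-3-one.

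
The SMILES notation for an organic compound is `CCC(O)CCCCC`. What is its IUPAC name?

octan-3-ol

The longest carbon chain that includes the –OH group has 8 carbons, so the parent hydride is octane.
An alcohol (–OH) is the principal characteristic group, giving the suffix -ol.
Choose the numbering such that numbering from this end puts the hydroxyl group at C-3 rather than C-6.
That gives the hydroxyl at C-3.
Putting it together: octan-3-ol.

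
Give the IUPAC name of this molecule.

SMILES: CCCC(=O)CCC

The longest chain bearing the carbonyl is 7 carbons long (heptane).
A ketone (C=O on an internal carbon) is the principal characteristic group, giving the suffix -one.
Both numbering directions give the same locant set; either may be used.
That gives the carbonyl at C-4.
Assembling the pieces gives heptan-4-one.

heptan-4-one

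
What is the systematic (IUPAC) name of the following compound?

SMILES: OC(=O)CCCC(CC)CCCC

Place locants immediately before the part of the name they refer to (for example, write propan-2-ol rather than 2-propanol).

Counting along the main chain through the –COOH group gives 9 carbons: the parent is nonane.
The principal characteristic group is a carboxylic acid (terminal –COOH), named with the suffix -oic acid.
Choose the numbering such that the carboxylic acid carbon is C-1 by definition.
This places an ethyl group at C-5.
The name is 5-ethylnonanoic acid.

5-ethylnonanoic acid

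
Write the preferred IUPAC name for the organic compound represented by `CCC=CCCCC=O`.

The longest chain bearing the –CHO group and the multiple bond is 8 carbons long (octane).
An aldehyde (terminal –CHO) is the principal characteristic group, giving the suffix -al.
There is one C=C double bond, indicated by the ending -ene.
Number the chain so that the aldehyde carbon is C-1 by definition.
With this numbering: the double bond between C-5 and C-6.
Assembling the pieces gives oct-5-enal.

oct-5-enal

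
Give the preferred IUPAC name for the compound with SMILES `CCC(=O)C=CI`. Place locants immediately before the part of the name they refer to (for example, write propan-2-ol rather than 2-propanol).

The longest chain bearing the carbonyl and the multiple bond is 5 carbons long (pentane).
The principal characteristic group is a ketone (C=O on an internal carbon), named with the suffix -one.
A C=C double bond in the chain gives the infix -ene-.
Number the chain so that numbering from this end puts the double bond at C-1 rather than C-4.
That gives the carbonyl at C-3; the double bond between C-1 and C-2; an iodo group at C-1.
Putting it together: 1-iodopent-1-en-3-one.

1-iodopent-1-en-3-one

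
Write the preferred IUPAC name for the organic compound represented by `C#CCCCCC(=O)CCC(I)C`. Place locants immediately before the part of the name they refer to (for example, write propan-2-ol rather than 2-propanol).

2-iodoundec-10-yn-5-one

Counting along the main chain through the carbonyl and the multiple bond gives 11 carbons: the parent is undecane.
A ketone (C=O on an internal carbon) is the principal characteristic group, giving the suffix -one.
There is one C≡C triple bond, indicated by the ending -yne.
Number the chain so that numbering from this end puts the carbonyl group at C-5 rather than C-7.
This places the carbonyl at C-5; the triple bond between C-10 and C-11; an iodo group at C-2.
Assembling the pieces gives 2-iodoundec-10-yn-5-one.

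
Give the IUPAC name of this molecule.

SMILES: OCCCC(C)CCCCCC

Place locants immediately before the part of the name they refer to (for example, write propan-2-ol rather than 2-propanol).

4-methyldecan-1-ol

The longest carbon chain that includes the –OH group has 10 carbons, so the parent hydride is decane.
The highest-priority functional group is an alcohol (–OH), so the name ends in -ol.
Number the chain so that numbering from this end puts the hydroxyl group at C-1 rather than C-10.
That gives the hydroxyl at C-1; a methyl group at C-4.
Putting it together: 4-methyldecan-1-ol.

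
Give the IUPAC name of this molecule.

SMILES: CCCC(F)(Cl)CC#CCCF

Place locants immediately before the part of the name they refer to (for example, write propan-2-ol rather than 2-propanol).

The longest chain bearing the multiple bond is 9 carbons long (nonane).
There is one C≡C triple bond, indicated by the ending -yne.
The numbering direction is chosen so that numbering from this end puts the triple bond at C-3 rather than C-6.
That gives the triple bond between C-3 and C-4; a chloro group at C-6; fluoro groups at C-1 and C-6.
Prefixes are listed alphabetically: chloro, fluoro.
The name is 6-chloro-1,6-difluoronon-3-yne.

6-chloro-1,6-difluoronon-3-yne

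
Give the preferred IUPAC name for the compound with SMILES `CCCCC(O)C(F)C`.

Counting along the main chain through the –OH group gives 7 carbons: the parent is heptane.
An alcohol (–OH) is the principal characteristic group, giving the suffix -ol.
Number the chain so that numbering from this end puts the hydroxyl group at C-3 rather than C-5.
This places the hydroxyl at C-3; a fluoro group at C-2.
The name is 2-fluoroheptan-3-ol.

2-fluoroheptan-3-ol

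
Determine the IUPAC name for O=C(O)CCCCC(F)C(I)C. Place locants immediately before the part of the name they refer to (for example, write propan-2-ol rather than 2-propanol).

Counting along the main chain through the –COOH group gives 8 carbons: the parent is octane.
A carboxylic acid (terminal –COOH) is the principal characteristic group, giving the suffix -oic acid.
Choose the numbering such that the carboxylic acid carbon is C-1 by definition.
That gives a fluoro group at C-6; an iodo group at C-7.
Prefixes are listed alphabetically: fluoro, iodo.
Assembling the pieces gives 6-fluoro-7-iodooctanoic acid.

6-fluoro-7-iodooctanoic acid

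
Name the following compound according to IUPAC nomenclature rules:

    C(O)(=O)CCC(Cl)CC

4-chlorohexanoic acid

The longest chain bearing the –COOH group is 6 carbons long (hexane).
A carboxylic acid (terminal –COOH) is the principal characteristic group, giving the suffix -oic acid.
The numbering direction is chosen so that the carboxylic acid carbon is C-1 by definition.
That gives a chloro group at C-4.
Putting it together: 4-chlorohexanoic acid.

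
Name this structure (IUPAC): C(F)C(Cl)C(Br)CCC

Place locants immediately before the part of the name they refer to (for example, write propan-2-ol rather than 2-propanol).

The longest carbon chain is 6 atoms: the parent is hexane.
The numbering direction is chosen so that the substituent locant set {1,2,3} is lower than {4,5,6} at the first point of difference.
This places a bromo group at C-3; a chloro group at C-2; a fluoro group at C-1.
Prefixes are listed alphabetically: bromo, chloro, fluoro.
Putting it together: 3-bromo-2-chloro-1-fluorohexane.

3-bromo-2-chloro-1-fluorohexane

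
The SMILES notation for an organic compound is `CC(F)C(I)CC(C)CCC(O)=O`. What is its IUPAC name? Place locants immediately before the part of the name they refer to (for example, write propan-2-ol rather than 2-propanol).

Counting along the main chain through the –COOH group gives 8 carbons: the parent is octane.
A carboxylic acid (terminal –COOH) is the principal characteristic group, giving the suffix -oic acid.
The numbering direction is chosen so that the carboxylic acid carbon is C-1 by definition.
With this numbering: a fluoro group at C-7; an iodo group at C-6; a methyl group at C-4.
Substituent prefixes are cited in alphabetical order (multiplying prefixes like di-/tri- are ignored for ordering).
The name is 7-fluoro-6-iodo-4-methyloctanoic acid.

7-fluoro-6-iodo-4-methyloctanoic acid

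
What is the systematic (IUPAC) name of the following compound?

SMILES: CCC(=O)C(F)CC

4-fluorohexan-3-one

The longest carbon chain that includes the carbonyl has 6 carbons, so the parent hydride is hexane.
The principal characteristic group is a ketone (C=O on an internal carbon), named with the suffix -one.
Choose the numbering such that numbering from this end puts the carbonyl group at C-3 rather than C-4.
That gives the carbonyl at C-3; a fluoro group at C-4.
Assembling the pieces gives 4-fluorohexan-3-one.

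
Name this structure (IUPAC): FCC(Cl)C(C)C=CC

The longest chain bearing the multiple bond is 6 carbons long (hexane).
A C=C double bond in the chain gives the infix -ene-.
The numbering direction is chosen so that numbering from this end puts the double bond at C-2 rather than C-4.
With this numbering: the double bond between C-2 and C-3; a chloro group at C-5; a fluoro group at C-6; a methyl group at C-4.
Prefixes are listed alphabetically: chloro, fluoro, methyl.
Assembling the pieces gives 5-chloro-6-fluoro-4-methylhex-2-ene.

5-chloro-6-fluoro-4-methylhex-2-ene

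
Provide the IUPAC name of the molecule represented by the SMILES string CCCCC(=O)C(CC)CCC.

The longest carbon chain that includes the carbonyl has 9 carbons, so the parent hydride is nonane.
A ketone (C=O on an internal carbon) is the principal characteristic group, giving the suffix -one.
Choose the numbering such that the substituent locant set {4} is lower than {6} at the first point of difference.
This places the carbonyl at C-5; an ethyl group at C-4.
The name is 4-ethylnonan-5-one.

4-ethylnonan-5-one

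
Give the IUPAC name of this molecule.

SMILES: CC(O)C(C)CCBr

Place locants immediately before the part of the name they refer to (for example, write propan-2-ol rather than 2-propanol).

The longest carbon chain that includes the –OH group has 5 carbons, so the parent hydride is pentane.
The principal characteristic group is an alcohol (–OH), named with the suffix -ol.
Number the chain so that numbering from this end puts the hydroxyl group at C-2 rather than C-4.
This places the hydroxyl at C-2; a bromo group at C-5; a methyl group at C-3.
Prefixes are listed alphabetically: bromo, methyl.
Putting it together: 5-bromo-3-methylpentan-2-ol.

5-bromo-3-methylpentan-2-ol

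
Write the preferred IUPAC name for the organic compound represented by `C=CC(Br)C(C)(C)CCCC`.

3-bromo-4,4-dimethyloct-1-ene

Counting along the main chain through the multiple bond gives 8 carbons: the parent is octane.
There is one C=C double bond, indicated by the ending -ene.
The numbering direction is chosen so that numbering from this end puts the double bond at C-1 rather than C-7.
That gives the double bond between C-1 and C-2; a bromo group at C-3; two methyl groups at C-4.
Substituent prefixes are cited in alphabetical order (multiplying prefixes like di-/tri- are ignored for ordering).
Putting it together: 3-bromo-4,4-dimethyloct-1-ene.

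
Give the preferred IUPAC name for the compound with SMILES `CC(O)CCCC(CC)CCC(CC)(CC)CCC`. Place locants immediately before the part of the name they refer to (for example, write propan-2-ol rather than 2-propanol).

6,9,9-triethyldodecan-2-ol

The longest carbon chain that includes the –OH group has 12 carbons, so the parent hydride is dodecane.
An alcohol (–OH) is the principal characteristic group, giving the suffix -ol.
Choose the numbering such that numbering from this end puts the hydroxyl group at C-2 rather than C-11.
That gives the hydroxyl at C-2; ethyl groups at C-6 and C-9 (×2).
The name is 6,9,9-triethyldodecan-2-ol.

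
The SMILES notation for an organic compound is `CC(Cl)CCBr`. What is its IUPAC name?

1-bromo-3-chlorobutane

The parent chain contains 4 carbons (butane).
The numbering direction is chosen so that the substituent locant set {1,3} is lower than {2,4} at the first point of difference.
That gives a bromo group at C-1; a chloro group at C-3.
The substituents are ordered alphabetically, ignoring any di-/tri- multipliers.
Assembling the pieces gives 1-bromo-3-chlorobutane.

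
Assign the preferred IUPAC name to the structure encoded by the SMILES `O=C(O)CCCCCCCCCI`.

The longest chain bearing the –COOH group is 10 carbons long (decane).
The principal characteristic group is a carboxylic acid (terminal –COOH), named with the suffix -oic acid.
The numbering direction is chosen so that the carboxylic acid carbon is C-1 by definition.
With this numbering: an iodo group at C-10.
Assembling the pieces gives 10-iododecanoic acid.

10-iododecanoic acid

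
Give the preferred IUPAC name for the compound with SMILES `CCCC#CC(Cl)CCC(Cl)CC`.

6,9-dichloroundec-4-yne

Counting along the main chain through the multiple bond gives 11 carbons: the parent is undecane.
A C≡C triple bond in the chain gives the infix -yne-.
The numbering direction is chosen so that numbering from this end puts the triple bond at C-4 rather than C-7.
This places the triple bond between C-4 and C-5; chloro groups at C-6 and C-9.
Putting it together: 6,9-dichloroundec-4-yne.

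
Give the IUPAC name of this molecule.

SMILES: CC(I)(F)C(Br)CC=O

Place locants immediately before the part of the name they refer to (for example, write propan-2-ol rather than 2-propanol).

3-bromo-4-fluoro-4-iodopentanal

The longest chain bearing the –CHO group is 5 carbons long (pentane).
The highest-priority functional group is an aldehyde (terminal –CHO), so the name ends in -al.
Choose the numbering such that the aldehyde carbon is C-1 by definition.
With this numbering: a bromo group at C-3; a fluoro group at C-4; an iodo group at C-4.
The substituents are ordered alphabetically, ignoring any di-/tri- multipliers.
Assembling the pieces gives 3-bromo-4-fluoro-4-iodopentanal.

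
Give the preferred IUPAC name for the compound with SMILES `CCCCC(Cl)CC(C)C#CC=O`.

6-chloro-4-methyldec-2-ynal

The longest chain bearing the –CHO group and the multiple bond is 10 carbons long (decane).
The principal characteristic group is an aldehyde (terminal –CHO), named with the suffix -al.
A C≡C triple bond in the chain gives the infix -yne-.
Number the chain so that the aldehyde carbon is C-1 by definition.
This places the triple bond between C-2 and C-3; a chloro group at C-6; a methyl group at C-4.
Prefixes are listed alphabetically: chloro, methyl.
Assembling the pieces gives 6-chloro-4-methyldec-2-ynal.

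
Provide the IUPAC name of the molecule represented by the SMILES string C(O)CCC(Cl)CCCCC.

4-chlorononan-1-ol

The longest chain bearing the –OH group is 9 carbons long (nonane).
The highest-priority functional group is an alcohol (–OH), so the name ends in -ol.
The numbering direction is chosen so that numbering from this end puts the hydroxyl group at C-1 rather than C-9.
With this numbering: the hydroxyl at C-1; a chloro group at C-4.
Assembling the pieces gives 4-chlorononan-1-ol.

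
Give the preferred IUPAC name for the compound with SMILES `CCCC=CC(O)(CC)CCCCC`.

The longest carbon chain that includes the –OH group and the multiple bond has 11 carbons, so the parent hydride is undecane.
The principal characteristic group is an alcohol (–OH), named with the suffix -ol.
There is one C=C double bond, indicated by the ending -ene.
Number the chain so that numbering from this end puts the double bond at C-4 rather than C-7.
This places the hydroxyl at C-6; the double bond between C-4 and C-5; an ethyl group at C-6.
Assembling the pieces gives 6-ethylundec-4-en-6-ol.

6-ethylundec-4-en-6-ol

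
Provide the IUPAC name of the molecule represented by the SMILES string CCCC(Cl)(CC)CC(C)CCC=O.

6-chloro-6-ethyl-4-methylnonanal

The longest carbon chain that includes the –CHO group has 9 carbons, so the parent hydride is nonane.
The principal characteristic group is an aldehyde (terminal –CHO), named with the suffix -al.
The numbering direction is chosen so that the aldehyde carbon is C-1 by definition.
This places a chloro group at C-6; an ethyl group at C-6; a methyl group at C-4.
The substituents are ordered alphabetically, ignoring any di-/tri- multipliers.
Putting it together: 6-chloro-6-ethyl-4-methylnonanal.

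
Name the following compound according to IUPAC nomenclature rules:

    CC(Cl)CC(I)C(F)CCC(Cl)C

2,8-dichloro-5-fluoro-4-iodononane

The parent chain contains 9 carbons (nonane).
Choose the numbering such that the substituent locant set {2,4,5,8} is lower than {2,5,6,8} at the first point of difference.
That gives chloro groups at C-2 and C-8; a fluoro group at C-5; an iodo group at C-4.
Prefixes are listed alphabetically: chloro, fluoro, iodo.
Assembling the pieces gives 2,8-dichloro-5-fluoro-4-iodononane.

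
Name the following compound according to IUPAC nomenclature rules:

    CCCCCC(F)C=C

3-fluorooct-1-ene

The longest chain bearing the multiple bond is 8 carbons long (octane).
There is one C=C double bond, indicated by the ending -ene.
Choose the numbering such that numbering from this end puts the double bond at C-1 rather than C-7.
This places the double bond between C-1 and C-2; a fluoro group at C-3.
Assembling the pieces gives 3-fluorooct-1-ene.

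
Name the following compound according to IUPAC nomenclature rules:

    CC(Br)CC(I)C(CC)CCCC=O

8-bromo-5-ethyl-6-iodononanal

The longest chain bearing the –CHO group is 9 carbons long (nonane).
An aldehyde (terminal –CHO) is the principal characteristic group, giving the suffix -al.
The numbering direction is chosen so that the aldehyde carbon is C-1 by definition.
That gives a bromo group at C-8; an ethyl group at C-5; an iodo group at C-6.
The substituents are ordered alphabetically, ignoring any di-/tri- multipliers.
Assembling the pieces gives 8-bromo-5-ethyl-6-iodononanal.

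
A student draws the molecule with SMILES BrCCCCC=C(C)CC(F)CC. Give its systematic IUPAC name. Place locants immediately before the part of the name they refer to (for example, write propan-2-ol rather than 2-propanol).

1-bromo-8-fluoro-6-methyldec-5-ene

The longest chain bearing the multiple bond is 10 carbons long (decane).
A C=C double bond in the chain gives the infix -ene-.
Number the chain so that the substituent locant set {1,6,8} is lower than {3,5,10} at the first point of difference.
This places the double bond between C-5 and C-6; a bromo group at C-1; a fluoro group at C-8; a methyl group at C-6.
The substituents are ordered alphabetically, ignoring any di-/tri- multipliers.
The name is 1-bromo-8-fluoro-6-methyldec-5-ene.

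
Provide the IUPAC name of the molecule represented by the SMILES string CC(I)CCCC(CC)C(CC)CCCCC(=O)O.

6,7-diethyl-11-iodododecanoic acid

Counting along the main chain through the –COOH group gives 12 carbons: the parent is dodecane.
The highest-priority functional group is a carboxylic acid (terminal –COOH), so the name ends in -oic acid.
The numbering direction is chosen so that the carboxylic acid carbon is C-1 by definition.
This places ethyl groups at C-6 and C-7; an iodo group at C-11.
Prefixes are listed alphabetically: ethyl, iodo.
Assembling the pieces gives 6,7-diethyl-11-iodododecanoic acid.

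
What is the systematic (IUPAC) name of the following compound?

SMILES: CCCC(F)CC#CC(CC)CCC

4-ethyl-8-fluoroundec-5-yne

The longest chain bearing the multiple bond is 11 carbons long (undecane).
There is one C≡C triple bond, indicated by the ending -yne.
Choose the numbering such that numbering from this end puts the triple bond at C-5 rather than C-6.
With this numbering: the triple bond between C-5 and C-6; an ethyl group at C-4; a fluoro group at C-8.
Prefixes are listed alphabetically: ethyl, fluoro.
The name is 4-ethyl-8-fluoroundec-5-yne.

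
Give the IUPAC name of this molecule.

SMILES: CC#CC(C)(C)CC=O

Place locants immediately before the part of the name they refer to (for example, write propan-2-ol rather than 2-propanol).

The longest chain bearing the –CHO group and the multiple bond is 6 carbons long (hexane).
The principal characteristic group is an aldehyde (terminal –CHO), named with the suffix -al.
There is one C≡C triple bond, indicated by the ending -yne.
Number the chain so that the aldehyde carbon is C-1 by definition.
With this numbering: the triple bond between C-4 and C-5; two methyl groups at C-3.
Putting it together: 3,3-dimethylhex-4-ynal.

3,3-dimethylhex-4-ynal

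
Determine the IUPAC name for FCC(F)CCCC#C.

6,7-difluorohept-1-yne

The longest carbon chain that includes the multiple bond has 7 carbons, so the parent hydride is heptane.
There is one C≡C triple bond, indicated by the ending -yne.
Choose the numbering such that numbering from this end puts the triple bond at C-1 rather than C-6.
With this numbering: the triple bond between C-1 and C-2; fluoro groups at C-6 and C-7.
Putting it together: 6,7-difluorohept-1-yne.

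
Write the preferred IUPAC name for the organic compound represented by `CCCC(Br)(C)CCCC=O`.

The longest carbon chain that includes the –CHO group has 8 carbons, so the parent hydride is octane.
The principal characteristic group is an aldehyde (terminal –CHO), named with the suffix -al.
Choose the numbering such that the aldehyde carbon is C-1 by definition.
This places a bromo group at C-5; a methyl group at C-5.
Prefixes are listed alphabetically: bromo, methyl.
Putting it together: 5-bromo-5-methyloctanal.

5-bromo-5-methyloctanal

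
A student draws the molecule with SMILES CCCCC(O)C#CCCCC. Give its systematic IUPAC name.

undec-6-yn-5-ol

Counting along the main chain through the –OH group and the multiple bond gives 11 carbons: the parent is undecane.
An alcohol (–OH) is the principal characteristic group, giving the suffix -ol.
A C≡C triple bond in the chain gives the infix -yne-.
Choose the numbering such that numbering from this end puts the hydroxyl group at C-5 rather than C-7.
This places the hydroxyl at C-5; the triple bond between C-6 and C-7.
Assembling the pieces gives undec-6-yn-5-ol.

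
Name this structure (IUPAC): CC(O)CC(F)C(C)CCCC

4-fluoro-5-methylnonan-2-ol

Counting along the main chain through the –OH group gives 9 carbons: the parent is nonane.
The principal characteristic group is an alcohol (–OH), named with the suffix -ol.
The numbering direction is chosen so that numbering from this end puts the hydroxyl group at C-2 rather than C-8.
That gives the hydroxyl at C-2; a fluoro group at C-4; a methyl group at C-5.
The substituents are ordered alphabetically, ignoring any di-/tri- multipliers.
The name is 4-fluoro-5-methylnonan-2-ol.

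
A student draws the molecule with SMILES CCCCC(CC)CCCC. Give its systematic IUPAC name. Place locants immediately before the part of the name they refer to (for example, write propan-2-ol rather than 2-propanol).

5-ethylnonane

The longest continuous carbon chain has 9 atoms, so the parent hydride is nonane.
The molecule is symmetric, so either numbering direction gives the same locants.
That gives an ethyl group at C-5.
Assembling the pieces gives 5-ethylnonane.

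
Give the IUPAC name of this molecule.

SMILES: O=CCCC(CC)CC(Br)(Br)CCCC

The longest carbon chain that includes the –CHO group has 10 carbons, so the parent hydride is decane.
The highest-priority functional group is an aldehyde (terminal –CHO), so the name ends in -al.
The numbering direction is chosen so that the aldehyde carbon is C-1 by definition.
That gives two bromo groups at C-6; an ethyl group at C-4.
The substituents are ordered alphabetically, ignoring any di-/tri- multipliers.
The name is 6,6-dibromo-4-ethyldecanal.

6,6-dibromo-4-ethyldecanal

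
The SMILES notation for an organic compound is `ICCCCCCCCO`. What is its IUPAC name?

Counting along the main chain through the –OH group gives 8 carbons: the parent is octane.
An alcohol (–OH) is the principal characteristic group, giving the suffix -ol.
The numbering direction is chosen so that numbering from this end puts the hydroxyl group at C-1 rather than C-8.
That gives the hydroxyl at C-1; an iodo group at C-8.
The name is 8-iodooctan-1-ol.

8-iodooctan-1-ol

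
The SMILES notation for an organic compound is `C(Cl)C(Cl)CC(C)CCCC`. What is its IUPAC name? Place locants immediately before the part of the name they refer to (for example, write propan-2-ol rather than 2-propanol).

1,2-dichloro-4-methyloctane

The parent chain contains 8 carbons (octane).
Choose the numbering such that the substituent locant set {1,2,4} is lower than {5,7,8} at the first point of difference.
With this numbering: chloro groups at C-1 and C-2; a methyl group at C-4.
Substituent prefixes are cited in alphabetical order (multiplying prefixes like di-/tri- are ignored for ordering).
The name is 1,2-dichloro-4-methyloctane.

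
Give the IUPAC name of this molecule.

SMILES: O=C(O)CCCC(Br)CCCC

5-bromononanoic acid

Counting along the main chain through the –COOH group gives 9 carbons: the parent is nonane.
The principal characteristic group is a carboxylic acid (terminal –COOH), named with the suffix -oic acid.
Number the chain so that the carboxylic acid carbon is C-1 by definition.
This places a bromo group at C-5.
The name is 5-bromononanoic acid.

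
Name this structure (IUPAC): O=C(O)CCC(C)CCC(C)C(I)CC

8-iodo-4,7-dimethyldecanoic acid

Counting along the main chain through the –COOH group gives 10 carbons: the parent is decane.
A carboxylic acid (terminal –COOH) is the principal characteristic group, giving the suffix -oic acid.
The numbering direction is chosen so that the carboxylic acid carbon is C-1 by definition.
That gives an iodo group at C-8; methyl groups at C-4 and C-7.
The substituents are ordered alphabetically, ignoring any di-/tri- multipliers.
The name is 8-iodo-4,7-dimethyldecanoic acid.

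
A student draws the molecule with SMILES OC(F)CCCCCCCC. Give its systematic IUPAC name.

The longest carbon chain that includes the –OH group has 9 carbons, so the parent hydride is nonane.
The highest-priority functional group is an alcohol (–OH), so the name ends in -ol.
Number the chain so that numbering from this end puts the hydroxyl group at C-1 rather than C-9.
This places the hydroxyl at C-1; a fluoro group at C-1.
Putting it together: 1-fluorononan-1-ol.

1-fluorononan-1-ol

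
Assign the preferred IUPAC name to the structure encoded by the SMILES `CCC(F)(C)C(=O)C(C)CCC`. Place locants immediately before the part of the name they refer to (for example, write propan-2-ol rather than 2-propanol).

The longest chain bearing the carbonyl is 8 carbons long (octane).
The highest-priority functional group is a ketone (C=O on an internal carbon), so the name ends in -one.
The numbering direction is chosen so that numbering from this end puts the carbonyl group at C-4 rather than C-5.
That gives the carbonyl at C-4; a fluoro group at C-3; methyl groups at C-3 and C-5.
Substituent prefixes are cited in alphabetical order (multiplying prefixes like di-/tri- are ignored for ordering).
Putting it together: 3-fluoro-3,5-dimethyloctan-4-one.

3-fluoro-3,5-dimethyloctan-4-one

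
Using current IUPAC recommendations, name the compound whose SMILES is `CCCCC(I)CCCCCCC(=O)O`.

8-iodododecanoic acid

Counting along the main chain through the –COOH group gives 12 carbons: the parent is dodecane.
A carboxylic acid (terminal –COOH) is the principal characteristic group, giving the suffix -oic acid.
The numbering direction is chosen so that the carboxylic acid carbon is C-1 by definition.
With this numbering: an iodo group at C-8.
Putting it together: 8-iodododecanoic acid.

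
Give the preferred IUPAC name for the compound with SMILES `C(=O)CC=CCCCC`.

oct-3-enal

Counting along the main chain through the –CHO group and the multiple bond gives 8 carbons: the parent is octane.
The highest-priority functional group is an aldehyde (terminal –CHO), so the name ends in -al.
A C=C double bond in the chain gives the infix -ene-.
Number the chain so that the aldehyde carbon is C-1 by definition.
This places the double bond between C-3 and C-4.
Putting it together: oct-3-enal.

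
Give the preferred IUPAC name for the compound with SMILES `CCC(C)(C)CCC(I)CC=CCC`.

Counting along the main chain through the multiple bond gives 11 carbons: the parent is undecane.
The chain contains a C=C double bond, so the unsaturation ending is -ene.
Choose the numbering such that numbering from this end puts the double bond at C-3 rather than C-8.
With this numbering: the double bond between C-3 and C-4; an iodo group at C-6; two methyl groups at C-9.
The substituents are ordered alphabetically, ignoring any di-/tri- multipliers.
Assembling the pieces gives 6-iodo-9,9-dimethylundec-3-ene.

6-iodo-9,9-dimethylundec-3-ene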